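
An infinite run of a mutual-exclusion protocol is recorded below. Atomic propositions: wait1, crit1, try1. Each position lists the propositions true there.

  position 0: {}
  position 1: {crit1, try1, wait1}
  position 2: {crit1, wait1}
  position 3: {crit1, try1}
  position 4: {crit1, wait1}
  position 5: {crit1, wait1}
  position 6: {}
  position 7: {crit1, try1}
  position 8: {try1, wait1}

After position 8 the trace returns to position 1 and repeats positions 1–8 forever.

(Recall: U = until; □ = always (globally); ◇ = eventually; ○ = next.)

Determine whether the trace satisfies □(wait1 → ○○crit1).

wait1 → ○○crit1 must hold at every position from 0 onward. It fails at position 4, so □(wait1 → ○○crit1) is false.
Positions where wait1 holds: 1, 2, 4, 5, 8.
Check ○○crit1 at each: 1→ok, 2→ok, 4→fails, 5→ok, 8→ok.

No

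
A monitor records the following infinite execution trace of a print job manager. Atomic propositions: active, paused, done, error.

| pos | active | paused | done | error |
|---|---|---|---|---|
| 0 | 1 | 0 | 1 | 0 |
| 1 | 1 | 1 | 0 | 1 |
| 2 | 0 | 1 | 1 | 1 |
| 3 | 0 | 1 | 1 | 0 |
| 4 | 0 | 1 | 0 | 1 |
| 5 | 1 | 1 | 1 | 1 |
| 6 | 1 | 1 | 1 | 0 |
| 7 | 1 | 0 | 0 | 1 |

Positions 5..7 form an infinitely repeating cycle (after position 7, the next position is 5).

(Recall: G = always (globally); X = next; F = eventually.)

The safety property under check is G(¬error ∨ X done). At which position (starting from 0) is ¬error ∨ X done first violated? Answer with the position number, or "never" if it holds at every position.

never

¬error ∨ X done holds at every position 0..7, and those are all the positions the trace ever visits, so the invariant G(¬error ∨ X done) is never violated.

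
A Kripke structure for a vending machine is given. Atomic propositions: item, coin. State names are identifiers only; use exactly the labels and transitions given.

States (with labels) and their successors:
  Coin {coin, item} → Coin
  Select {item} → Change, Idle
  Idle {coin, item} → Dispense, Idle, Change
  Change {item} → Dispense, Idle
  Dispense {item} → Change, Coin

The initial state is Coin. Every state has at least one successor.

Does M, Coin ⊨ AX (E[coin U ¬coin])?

No

States satisfying E[coin U ¬coin]: {Select, Idle, Change, Dispense}.
States satisfying AX (E[coin U ¬coin]): {Select, Idle, Change}.
Coin ∉ Sat(AX (E[coin U ¬coin])).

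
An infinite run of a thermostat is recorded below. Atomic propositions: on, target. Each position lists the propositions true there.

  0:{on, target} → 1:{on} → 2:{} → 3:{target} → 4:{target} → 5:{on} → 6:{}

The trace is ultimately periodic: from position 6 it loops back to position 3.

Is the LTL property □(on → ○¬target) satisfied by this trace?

on → ○¬target holds at every position 0..6, and those are all positions ever visited, so □(on → ○¬target) holds.
Positions where on holds: 0, 1, 5.
Check ○¬target at each: 0→ok, 1→ok, 5→ok.

Satisfied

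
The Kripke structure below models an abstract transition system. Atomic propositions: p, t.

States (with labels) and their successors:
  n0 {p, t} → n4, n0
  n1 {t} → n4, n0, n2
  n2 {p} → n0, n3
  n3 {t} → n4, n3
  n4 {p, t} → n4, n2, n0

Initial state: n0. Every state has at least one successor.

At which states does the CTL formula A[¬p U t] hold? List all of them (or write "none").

States satisfying ¬p: {n1, n3}.
States satisfying t: {n0, n1, n3, n4}.
States satisfying A[¬p U t]: {n0, n1, n3, n4}.

{n0, n1, n3, n4}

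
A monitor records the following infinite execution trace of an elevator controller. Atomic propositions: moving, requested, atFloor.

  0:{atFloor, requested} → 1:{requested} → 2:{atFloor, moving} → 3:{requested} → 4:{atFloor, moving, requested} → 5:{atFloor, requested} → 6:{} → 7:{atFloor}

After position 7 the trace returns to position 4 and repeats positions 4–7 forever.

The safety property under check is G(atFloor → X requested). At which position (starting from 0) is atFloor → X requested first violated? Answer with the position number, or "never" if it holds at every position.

Check atFloor → X requested at each position in order: 0 ✓, 1 ✓, 2 ✓, 3 ✓, 4 ✓.
At position 5 the labels are {atFloor, requested} and the next position 6 has {}, so atFloor → X requested is false there. This is the first violation.

5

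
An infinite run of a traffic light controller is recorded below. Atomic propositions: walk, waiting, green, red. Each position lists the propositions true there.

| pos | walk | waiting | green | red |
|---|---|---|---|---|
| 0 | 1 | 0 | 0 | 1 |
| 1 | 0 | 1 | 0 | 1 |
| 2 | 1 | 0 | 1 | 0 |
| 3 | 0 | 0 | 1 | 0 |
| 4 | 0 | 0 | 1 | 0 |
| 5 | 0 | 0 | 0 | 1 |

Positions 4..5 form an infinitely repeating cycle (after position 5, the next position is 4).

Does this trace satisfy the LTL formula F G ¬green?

G ¬green is false at every position 0..5, so it never becomes true and F G ¬green fails.

Does not hold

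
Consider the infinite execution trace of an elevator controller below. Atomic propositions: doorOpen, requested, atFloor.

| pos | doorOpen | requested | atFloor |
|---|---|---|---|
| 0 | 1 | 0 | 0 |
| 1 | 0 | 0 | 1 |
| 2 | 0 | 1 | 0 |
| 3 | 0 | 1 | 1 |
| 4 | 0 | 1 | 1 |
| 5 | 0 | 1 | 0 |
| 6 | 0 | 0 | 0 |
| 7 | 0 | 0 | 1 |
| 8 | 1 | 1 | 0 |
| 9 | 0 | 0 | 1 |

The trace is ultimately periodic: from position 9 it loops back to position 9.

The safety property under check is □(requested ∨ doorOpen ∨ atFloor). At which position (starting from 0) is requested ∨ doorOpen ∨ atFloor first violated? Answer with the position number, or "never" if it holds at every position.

6

Check requested ∨ doorOpen ∨ atFloor at each position in order: 0 ✓, 1 ✓, 2 ✓, 3 ✓, 4 ✓, 5 ✓.
At position 6 the labels are {}, so requested ∨ doorOpen ∨ atFloor is false there. This is the first violation.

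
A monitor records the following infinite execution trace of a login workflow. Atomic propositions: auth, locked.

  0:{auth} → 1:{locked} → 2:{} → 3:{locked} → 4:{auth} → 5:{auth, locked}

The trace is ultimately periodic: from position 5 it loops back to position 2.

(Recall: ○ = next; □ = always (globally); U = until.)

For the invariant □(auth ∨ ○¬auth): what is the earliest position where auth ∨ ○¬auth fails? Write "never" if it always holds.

Check auth ∨ ○¬auth at each position in order: 0 ✓, 1 ✓, 2 ✓.
At position 3 the labels are {locked} and the next position 4 has {auth}, so auth ∨ ○¬auth is false there. This is the first violation.

3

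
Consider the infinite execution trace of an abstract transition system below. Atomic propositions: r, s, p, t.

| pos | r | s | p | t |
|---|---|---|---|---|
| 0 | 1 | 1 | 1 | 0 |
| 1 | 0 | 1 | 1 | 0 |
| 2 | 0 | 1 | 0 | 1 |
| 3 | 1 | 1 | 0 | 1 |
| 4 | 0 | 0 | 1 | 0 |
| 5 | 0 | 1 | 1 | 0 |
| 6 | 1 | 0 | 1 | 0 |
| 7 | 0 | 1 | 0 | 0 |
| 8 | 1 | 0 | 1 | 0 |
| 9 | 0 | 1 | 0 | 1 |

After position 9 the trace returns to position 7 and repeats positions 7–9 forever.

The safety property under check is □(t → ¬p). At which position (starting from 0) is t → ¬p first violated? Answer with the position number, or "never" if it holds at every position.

t → ¬p holds at every position 0..9, and those are all the positions the trace ever visits, so the invariant □(t → ¬p) is never violated.

never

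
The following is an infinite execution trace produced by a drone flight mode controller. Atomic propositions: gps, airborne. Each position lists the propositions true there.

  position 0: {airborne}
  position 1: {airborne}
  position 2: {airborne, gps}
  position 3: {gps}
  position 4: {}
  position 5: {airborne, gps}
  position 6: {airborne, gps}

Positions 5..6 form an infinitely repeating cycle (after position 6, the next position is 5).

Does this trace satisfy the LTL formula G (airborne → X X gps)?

airborne → X X gps must hold at every position from 0 onward. It fails at position 2, so G (airborne → X X gps) is false.
Positions where airborne holds: 0, 1, 2, 5, 6.
Check X X gps at each: 0→ok, 1→ok, 2→fails, 5→ok, 6→ok.

Violated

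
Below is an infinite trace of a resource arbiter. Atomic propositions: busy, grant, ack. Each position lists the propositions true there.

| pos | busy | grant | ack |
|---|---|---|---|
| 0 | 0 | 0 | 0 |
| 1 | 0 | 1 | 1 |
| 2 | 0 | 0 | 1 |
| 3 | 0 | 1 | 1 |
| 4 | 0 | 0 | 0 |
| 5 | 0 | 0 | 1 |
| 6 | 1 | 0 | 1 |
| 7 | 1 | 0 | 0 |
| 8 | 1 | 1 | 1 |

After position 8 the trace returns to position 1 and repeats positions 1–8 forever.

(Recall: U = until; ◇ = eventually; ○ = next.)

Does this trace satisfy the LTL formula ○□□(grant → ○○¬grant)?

Does not hold

The position after 0 is 1; □□(grant → ○○¬grant) is false there.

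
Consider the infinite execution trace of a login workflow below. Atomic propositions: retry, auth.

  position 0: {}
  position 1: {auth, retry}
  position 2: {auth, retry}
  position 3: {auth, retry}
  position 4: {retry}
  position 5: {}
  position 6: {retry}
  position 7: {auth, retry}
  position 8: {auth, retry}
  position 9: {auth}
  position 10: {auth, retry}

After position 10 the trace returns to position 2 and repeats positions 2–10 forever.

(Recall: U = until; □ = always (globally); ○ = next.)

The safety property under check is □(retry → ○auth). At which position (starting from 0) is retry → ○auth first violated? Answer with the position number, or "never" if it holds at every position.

Check retry → ○auth at each position in order: 0 ✓, 1 ✓, 2 ✓.
At position 3 the labels are {auth, retry} and the next position 4 has {retry}, so retry → ○auth is false there. This is the first violation.

3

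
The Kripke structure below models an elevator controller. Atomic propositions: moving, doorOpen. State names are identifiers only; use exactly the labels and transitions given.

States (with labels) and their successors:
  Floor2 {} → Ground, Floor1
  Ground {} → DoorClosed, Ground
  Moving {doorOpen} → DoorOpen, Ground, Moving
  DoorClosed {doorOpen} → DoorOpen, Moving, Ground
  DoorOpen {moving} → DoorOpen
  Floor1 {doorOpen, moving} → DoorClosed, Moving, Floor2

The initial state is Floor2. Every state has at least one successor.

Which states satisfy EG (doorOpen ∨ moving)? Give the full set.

States satisfying doorOpen ∨ moving: {Moving, DoorClosed, DoorOpen, Floor1}.
States satisfying EG (doorOpen ∨ moving): {Moving, DoorClosed, DoorOpen, Floor1}.

{Moving, DoorClosed, DoorOpen, Floor1}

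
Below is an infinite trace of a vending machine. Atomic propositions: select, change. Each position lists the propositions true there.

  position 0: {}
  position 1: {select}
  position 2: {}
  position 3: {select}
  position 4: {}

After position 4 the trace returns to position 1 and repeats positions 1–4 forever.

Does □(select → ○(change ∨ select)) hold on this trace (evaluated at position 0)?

No

select → ○(change ∨ select) must hold at every position from 0 onward. It fails at position 1, so □(select → ○(change ∨ select)) is false.
Positions where select holds: 1, 3.
Check ○(change ∨ select) at each: 1→fails, 3→fails.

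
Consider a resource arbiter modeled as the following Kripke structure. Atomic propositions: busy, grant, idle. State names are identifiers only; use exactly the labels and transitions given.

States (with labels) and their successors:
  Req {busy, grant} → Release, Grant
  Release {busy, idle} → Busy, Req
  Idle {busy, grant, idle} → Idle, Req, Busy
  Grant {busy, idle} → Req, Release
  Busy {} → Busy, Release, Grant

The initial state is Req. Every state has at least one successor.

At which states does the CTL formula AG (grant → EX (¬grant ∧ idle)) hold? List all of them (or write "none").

{Req, Release, Grant, Busy}

States satisfying grant → EX (¬grant ∧ idle): {Req, Release, Grant, Busy}.
States satisfying AG (grant → EX (¬grant ∧ idle)): {Req, Release, Grant, Busy}.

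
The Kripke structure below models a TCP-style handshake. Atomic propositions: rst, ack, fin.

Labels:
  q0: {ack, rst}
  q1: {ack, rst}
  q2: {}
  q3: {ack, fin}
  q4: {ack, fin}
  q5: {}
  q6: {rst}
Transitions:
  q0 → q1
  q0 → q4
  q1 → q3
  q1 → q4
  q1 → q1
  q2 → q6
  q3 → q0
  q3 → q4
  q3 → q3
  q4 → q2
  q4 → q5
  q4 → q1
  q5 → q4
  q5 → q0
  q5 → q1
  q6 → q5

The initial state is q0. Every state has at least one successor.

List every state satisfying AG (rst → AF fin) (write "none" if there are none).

States satisfying rst → AF fin: {q2, q3, q4, q5}.
States satisfying AG (rst → AF fin): ∅.

none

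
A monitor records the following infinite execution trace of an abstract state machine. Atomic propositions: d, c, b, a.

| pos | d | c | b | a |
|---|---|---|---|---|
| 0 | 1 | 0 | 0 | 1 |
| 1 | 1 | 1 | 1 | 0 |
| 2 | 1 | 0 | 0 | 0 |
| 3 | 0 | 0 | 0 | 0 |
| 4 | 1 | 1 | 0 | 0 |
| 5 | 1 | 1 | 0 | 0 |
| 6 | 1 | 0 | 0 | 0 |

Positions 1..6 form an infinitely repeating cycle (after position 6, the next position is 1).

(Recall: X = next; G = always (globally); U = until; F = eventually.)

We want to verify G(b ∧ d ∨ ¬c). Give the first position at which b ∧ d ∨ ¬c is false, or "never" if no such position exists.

Check b ∧ d ∨ ¬c at each position in order: 0 ✓, 1 ✓, 2 ✓, 3 ✓.
At position 4 the labels are {c, d}, so b ∧ d ∨ ¬c is false there. This is the first violation.

4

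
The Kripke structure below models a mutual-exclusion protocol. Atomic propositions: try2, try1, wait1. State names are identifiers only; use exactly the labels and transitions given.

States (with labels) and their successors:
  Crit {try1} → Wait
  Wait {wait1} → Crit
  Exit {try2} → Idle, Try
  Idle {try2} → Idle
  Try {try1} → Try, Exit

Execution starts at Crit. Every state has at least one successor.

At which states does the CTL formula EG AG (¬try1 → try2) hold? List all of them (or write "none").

States satisfying AG (¬try1 → try2): {Exit, Idle, Try}.
States satisfying EG AG (¬try1 → try2): {Exit, Idle, Try}.

{Exit, Idle, Try}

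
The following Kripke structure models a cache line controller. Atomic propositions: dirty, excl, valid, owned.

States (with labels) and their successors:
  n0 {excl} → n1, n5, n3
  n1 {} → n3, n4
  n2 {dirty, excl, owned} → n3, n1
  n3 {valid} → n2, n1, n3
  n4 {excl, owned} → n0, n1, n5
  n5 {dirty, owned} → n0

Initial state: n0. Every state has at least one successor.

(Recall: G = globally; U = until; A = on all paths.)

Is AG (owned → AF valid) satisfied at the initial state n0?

Does not hold

States satisfying owned → AF valid: {n0, n1, n3}.
States satisfying AG (owned → AF valid): ∅.
n2 is reachable from n0 and violates owned → AF valid, so AG fails at n0.
n0 ∉ Sat(AG (owned → AF valid)).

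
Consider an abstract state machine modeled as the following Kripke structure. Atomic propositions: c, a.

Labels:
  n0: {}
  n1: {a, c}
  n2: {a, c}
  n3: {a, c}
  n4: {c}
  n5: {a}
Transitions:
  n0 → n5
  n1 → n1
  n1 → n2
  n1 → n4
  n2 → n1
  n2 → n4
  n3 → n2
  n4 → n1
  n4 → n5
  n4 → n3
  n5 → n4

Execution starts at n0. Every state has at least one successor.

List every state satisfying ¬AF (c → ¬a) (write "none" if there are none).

States satisfying c → ¬a: {n0, n4, n5}.
States satisfying AF (c → ¬a): {n0, n4, n5}.
States satisfying ¬AF (c → ¬a): {n1, n2, n3}.

{n1, n2, n3}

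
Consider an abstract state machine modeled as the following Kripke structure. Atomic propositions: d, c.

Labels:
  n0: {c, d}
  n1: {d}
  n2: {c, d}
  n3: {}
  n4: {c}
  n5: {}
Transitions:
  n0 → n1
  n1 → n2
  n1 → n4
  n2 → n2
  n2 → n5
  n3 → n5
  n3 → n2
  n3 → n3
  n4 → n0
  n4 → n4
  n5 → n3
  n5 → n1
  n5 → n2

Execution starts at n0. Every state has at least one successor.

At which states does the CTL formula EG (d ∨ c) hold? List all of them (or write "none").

{n0, n1, n2, n4}

States satisfying d ∨ c: {n0, n1, n2, n4}.
States satisfying EG (d ∨ c): {n0, n1, n2, n4}.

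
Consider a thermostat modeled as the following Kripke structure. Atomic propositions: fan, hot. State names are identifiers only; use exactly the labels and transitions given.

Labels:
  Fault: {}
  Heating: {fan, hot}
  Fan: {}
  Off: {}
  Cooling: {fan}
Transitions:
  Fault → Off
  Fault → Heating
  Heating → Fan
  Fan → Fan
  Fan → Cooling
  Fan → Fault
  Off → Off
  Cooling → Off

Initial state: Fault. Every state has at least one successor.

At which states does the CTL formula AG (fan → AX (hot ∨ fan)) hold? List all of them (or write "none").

{Off}

States satisfying fan → AX (hot ∨ fan): {Fault, Fan, Off}.
States satisfying AG (fan → AX (hot ∨ fan)): {Off}.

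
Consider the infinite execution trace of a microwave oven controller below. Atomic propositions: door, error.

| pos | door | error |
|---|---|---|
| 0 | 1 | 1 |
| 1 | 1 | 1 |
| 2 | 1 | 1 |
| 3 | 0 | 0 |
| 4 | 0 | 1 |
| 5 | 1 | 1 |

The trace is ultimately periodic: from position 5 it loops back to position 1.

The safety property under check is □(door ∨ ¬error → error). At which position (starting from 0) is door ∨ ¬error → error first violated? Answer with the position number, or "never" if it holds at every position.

3

Check door ∨ ¬error → error at each position in order: 0 ✓, 1 ✓, 2 ✓.
At position 3 the labels are {}, so door ∨ ¬error → error is false there. This is the first violation.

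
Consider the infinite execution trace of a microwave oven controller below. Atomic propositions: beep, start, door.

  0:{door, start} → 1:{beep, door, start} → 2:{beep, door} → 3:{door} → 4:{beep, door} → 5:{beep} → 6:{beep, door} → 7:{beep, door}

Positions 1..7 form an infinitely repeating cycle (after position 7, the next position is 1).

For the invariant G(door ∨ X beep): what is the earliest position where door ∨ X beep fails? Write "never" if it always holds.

never

door ∨ X beep holds at every position 0..7, and those are all the positions the trace ever visits, so the invariant G(door ∨ X beep) is never violated.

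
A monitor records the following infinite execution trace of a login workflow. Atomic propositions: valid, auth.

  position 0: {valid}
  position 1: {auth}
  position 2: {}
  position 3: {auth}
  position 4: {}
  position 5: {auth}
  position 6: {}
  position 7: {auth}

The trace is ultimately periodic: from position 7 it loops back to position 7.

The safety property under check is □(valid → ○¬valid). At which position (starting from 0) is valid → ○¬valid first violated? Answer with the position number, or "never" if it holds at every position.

valid → ○¬valid holds at every position 0..7, and those are all the positions the trace ever visits, so the invariant □(valid → ○¬valid) is never violated.

never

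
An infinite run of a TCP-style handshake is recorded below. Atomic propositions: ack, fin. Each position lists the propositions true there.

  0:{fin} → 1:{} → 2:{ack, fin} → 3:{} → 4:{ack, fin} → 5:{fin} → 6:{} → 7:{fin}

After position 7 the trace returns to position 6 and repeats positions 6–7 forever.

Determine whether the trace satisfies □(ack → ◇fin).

Holds

ack → ◇fin holds at every position 0..7, and those are all positions ever visited, so □(ack → ◇fin) holds.
Positions where ack holds: 2, 4.
Check ◇fin at each: 2→ok, 4→ok.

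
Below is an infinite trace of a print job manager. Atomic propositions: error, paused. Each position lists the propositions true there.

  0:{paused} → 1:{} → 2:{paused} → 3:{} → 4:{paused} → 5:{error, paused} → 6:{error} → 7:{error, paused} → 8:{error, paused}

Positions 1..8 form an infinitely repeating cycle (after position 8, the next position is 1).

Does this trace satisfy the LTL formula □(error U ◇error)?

error U ◇error holds at every position 0..8, and those are all positions ever visited, so □(error U ◇error) holds.

Yes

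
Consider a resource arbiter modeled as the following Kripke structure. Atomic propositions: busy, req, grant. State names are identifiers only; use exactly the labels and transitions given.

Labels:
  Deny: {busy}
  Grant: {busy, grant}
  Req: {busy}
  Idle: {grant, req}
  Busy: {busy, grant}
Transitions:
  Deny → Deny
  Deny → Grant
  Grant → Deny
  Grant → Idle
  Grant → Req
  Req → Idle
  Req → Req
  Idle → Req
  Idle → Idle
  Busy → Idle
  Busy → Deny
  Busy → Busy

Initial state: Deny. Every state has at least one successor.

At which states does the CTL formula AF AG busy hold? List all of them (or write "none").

none

States satisfying AG busy: ∅.
States satisfying AF AG busy: ∅.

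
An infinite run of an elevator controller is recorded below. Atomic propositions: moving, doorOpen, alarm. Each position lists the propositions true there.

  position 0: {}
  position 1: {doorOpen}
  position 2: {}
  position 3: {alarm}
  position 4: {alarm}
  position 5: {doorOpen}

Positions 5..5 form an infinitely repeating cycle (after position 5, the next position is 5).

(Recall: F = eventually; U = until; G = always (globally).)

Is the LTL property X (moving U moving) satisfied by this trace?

The position after 0 is 1; moving U moving is false there.

Does not hold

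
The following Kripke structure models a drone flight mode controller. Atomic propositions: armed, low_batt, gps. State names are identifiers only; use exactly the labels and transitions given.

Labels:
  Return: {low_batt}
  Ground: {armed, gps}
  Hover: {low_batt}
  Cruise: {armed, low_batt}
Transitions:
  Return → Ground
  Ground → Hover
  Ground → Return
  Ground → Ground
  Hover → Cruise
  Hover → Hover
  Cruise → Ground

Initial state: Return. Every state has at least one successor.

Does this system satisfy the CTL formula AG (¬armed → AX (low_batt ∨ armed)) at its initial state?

Holds

States satisfying ¬armed → AX (low_batt ∨ armed): {Return, Ground, Hover, Cruise}.
States satisfying AG (¬armed → AX (low_batt ∨ armed)): {Return, Ground, Hover, Cruise}.
Every state reachable from Return satisfies ¬armed → AX (low_batt ∨ armed).
Return ∈ Sat(AG (¬armed → AX (low_batt ∨ armed))).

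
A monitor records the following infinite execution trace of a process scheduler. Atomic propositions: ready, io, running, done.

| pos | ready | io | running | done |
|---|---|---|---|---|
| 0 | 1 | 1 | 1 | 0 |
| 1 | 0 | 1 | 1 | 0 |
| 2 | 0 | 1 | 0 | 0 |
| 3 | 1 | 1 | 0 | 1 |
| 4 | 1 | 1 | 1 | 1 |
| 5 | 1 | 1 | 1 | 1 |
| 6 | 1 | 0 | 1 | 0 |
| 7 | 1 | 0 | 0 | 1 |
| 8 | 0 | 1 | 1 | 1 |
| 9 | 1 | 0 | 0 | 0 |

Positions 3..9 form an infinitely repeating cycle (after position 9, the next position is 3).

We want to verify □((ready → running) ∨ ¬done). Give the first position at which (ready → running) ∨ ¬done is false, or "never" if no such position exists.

3

Check (ready → running) ∨ ¬done at each position in order: 0 ✓, 1 ✓, 2 ✓.
At position 3 the labels are {done, io, ready}, so (ready → running) ∨ ¬done is false there. This is the first violation.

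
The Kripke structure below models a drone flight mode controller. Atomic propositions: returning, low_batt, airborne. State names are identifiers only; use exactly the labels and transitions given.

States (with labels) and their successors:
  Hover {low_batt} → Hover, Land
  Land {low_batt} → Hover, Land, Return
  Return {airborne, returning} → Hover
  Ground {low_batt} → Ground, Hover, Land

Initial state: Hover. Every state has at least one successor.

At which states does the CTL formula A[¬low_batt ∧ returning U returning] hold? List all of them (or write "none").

States satisfying ¬low_batt ∧ returning: {Return}.
States satisfying returning: {Return}.
States satisfying A[¬low_batt ∧ returning U returning]: {Return}.

{Return}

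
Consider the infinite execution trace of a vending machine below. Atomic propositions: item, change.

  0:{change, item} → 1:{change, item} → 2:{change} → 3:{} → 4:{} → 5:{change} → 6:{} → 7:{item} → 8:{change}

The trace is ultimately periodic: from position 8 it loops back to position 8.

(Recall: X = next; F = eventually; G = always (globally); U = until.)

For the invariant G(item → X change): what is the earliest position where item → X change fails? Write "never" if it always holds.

never

item → X change holds at every position 0..8, and those are all the positions the trace ever visits, so the invariant G(item → X change) is never violated.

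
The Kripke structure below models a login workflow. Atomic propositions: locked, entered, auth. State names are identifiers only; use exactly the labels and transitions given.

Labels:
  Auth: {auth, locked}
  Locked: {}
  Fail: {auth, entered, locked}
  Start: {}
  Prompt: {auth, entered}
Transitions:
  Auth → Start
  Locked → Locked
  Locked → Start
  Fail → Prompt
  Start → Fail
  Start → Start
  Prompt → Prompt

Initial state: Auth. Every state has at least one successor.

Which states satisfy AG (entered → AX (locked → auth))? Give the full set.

{Auth, Locked, Fail, Start, Prompt}

States satisfying entered → AX (locked → auth): {Auth, Locked, Fail, Start, Prompt}.
States satisfying AG (entered → AX (locked → auth)): {Auth, Locked, Fail, Start, Prompt}.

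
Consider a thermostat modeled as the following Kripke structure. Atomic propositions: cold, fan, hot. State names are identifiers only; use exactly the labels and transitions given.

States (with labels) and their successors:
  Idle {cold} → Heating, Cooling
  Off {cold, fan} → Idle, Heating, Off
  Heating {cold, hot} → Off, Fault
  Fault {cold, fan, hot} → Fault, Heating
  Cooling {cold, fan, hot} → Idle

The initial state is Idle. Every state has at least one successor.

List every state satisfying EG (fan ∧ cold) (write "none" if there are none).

States satisfying fan ∧ cold: {Off, Fault, Cooling}.
States satisfying EG (fan ∧ cold): {Off, Fault}.

{Off, Fault}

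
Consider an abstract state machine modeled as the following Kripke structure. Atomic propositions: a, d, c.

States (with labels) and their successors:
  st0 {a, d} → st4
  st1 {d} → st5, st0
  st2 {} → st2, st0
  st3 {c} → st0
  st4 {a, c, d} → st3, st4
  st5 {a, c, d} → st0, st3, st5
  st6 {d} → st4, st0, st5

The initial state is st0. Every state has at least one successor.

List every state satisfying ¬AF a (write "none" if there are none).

States satisfying a: {st0, st4, st5}.
States satisfying AF a: {st0, st1, st3, st4, st5, st6}.
States satisfying ¬AF a: {st2}.

{st2}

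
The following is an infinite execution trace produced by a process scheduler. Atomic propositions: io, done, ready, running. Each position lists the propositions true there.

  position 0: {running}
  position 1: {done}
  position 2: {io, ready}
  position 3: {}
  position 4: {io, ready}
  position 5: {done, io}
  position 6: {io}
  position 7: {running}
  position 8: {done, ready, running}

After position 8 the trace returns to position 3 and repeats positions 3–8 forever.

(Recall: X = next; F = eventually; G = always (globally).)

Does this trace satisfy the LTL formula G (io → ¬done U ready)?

Violated

io → ¬done U ready must hold at every position from 0 onward. It fails at position 5, so G (io → ¬done U ready) is false.
Positions where io holds: 2, 4, 5, 6.
Check ¬done U ready at each: 2→ok, 4→ok, 5→fails, 6→ok.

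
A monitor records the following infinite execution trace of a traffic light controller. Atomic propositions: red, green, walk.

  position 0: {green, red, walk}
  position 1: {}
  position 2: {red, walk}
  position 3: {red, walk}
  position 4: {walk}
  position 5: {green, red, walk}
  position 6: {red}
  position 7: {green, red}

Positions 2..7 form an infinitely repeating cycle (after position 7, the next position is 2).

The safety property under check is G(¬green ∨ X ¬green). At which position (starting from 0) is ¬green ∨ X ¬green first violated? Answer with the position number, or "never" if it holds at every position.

never

¬green ∨ X ¬green holds at every position 0..7, and those are all the positions the trace ever visits, so the invariant G(¬green ∨ X ¬green) is never violated.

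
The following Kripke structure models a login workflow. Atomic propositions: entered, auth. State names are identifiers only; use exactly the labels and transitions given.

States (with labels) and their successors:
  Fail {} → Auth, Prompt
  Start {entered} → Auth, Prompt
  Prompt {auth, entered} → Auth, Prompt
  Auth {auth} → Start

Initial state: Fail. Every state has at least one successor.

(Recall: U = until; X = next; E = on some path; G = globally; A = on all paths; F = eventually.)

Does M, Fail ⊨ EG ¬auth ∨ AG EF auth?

Holds

States satisfying ¬auth: {Fail, Start}.
States satisfying EG ¬auth: ∅.
States satisfying EF auth: {Fail, Start, Prompt, Auth}.
States satisfying AG EF auth: {Fail, Start, Prompt, Auth}.
States satisfying EG ¬auth ∨ AG EF auth: {Fail, Start, Prompt, Auth}.
Fail ∈ Sat(EG ¬auth ∨ AG EF auth).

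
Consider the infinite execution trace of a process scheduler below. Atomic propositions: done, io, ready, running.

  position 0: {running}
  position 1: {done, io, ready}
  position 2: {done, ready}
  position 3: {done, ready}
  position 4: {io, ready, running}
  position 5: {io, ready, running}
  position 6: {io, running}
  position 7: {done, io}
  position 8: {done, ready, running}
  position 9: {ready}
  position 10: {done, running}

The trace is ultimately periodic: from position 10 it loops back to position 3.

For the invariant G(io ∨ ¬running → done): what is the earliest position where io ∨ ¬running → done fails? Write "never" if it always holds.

4

Check io ∨ ¬running → done at each position in order: 0 ✓, 1 ✓, 2 ✓, 3 ✓.
At position 4 the labels are {io, ready, running}, so io ∨ ¬running → done is false there. This is the first violation.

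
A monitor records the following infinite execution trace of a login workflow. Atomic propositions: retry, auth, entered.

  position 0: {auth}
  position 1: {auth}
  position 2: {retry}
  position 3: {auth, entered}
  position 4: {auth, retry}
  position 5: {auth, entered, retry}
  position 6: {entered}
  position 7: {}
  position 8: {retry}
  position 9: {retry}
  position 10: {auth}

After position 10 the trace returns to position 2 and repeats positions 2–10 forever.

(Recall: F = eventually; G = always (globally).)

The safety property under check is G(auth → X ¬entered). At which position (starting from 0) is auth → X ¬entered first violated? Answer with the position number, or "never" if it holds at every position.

Check auth → X ¬entered at each position in order: 0 ✓, 1 ✓, 2 ✓, 3 ✓.
At position 4 the labels are {auth, retry} and the next position 5 has {auth, entered, retry}, so auth → X ¬entered is false there. This is the first violation.

4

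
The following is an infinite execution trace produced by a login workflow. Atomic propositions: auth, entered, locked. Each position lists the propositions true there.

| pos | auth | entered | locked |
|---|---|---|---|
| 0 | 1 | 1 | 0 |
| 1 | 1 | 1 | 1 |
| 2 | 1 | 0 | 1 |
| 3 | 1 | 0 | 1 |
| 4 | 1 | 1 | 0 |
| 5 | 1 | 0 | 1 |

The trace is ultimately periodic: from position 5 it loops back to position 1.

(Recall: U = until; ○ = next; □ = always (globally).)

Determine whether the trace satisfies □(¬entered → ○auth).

Satisfied

¬entered → ○auth holds at every position 0..5, and those are all positions ever visited, so □(¬entered → ○auth) holds.
Positions where ¬entered holds: 2, 3, 5.
Check ○auth at each: 2→ok, 3→ok, 5→ok.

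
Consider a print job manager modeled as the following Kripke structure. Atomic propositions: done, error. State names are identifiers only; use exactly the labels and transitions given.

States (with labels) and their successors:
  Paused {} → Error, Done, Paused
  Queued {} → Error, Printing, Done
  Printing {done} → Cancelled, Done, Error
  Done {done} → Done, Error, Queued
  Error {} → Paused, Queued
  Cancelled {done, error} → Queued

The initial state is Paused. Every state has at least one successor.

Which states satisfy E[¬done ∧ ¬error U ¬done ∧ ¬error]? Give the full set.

{Paused, Queued, Error}

States satisfying ¬done ∧ ¬error: {Paused, Queued, Error}.
States satisfying E[¬done ∧ ¬error U ¬done ∧ ¬error]: {Paused, Queued, Error}.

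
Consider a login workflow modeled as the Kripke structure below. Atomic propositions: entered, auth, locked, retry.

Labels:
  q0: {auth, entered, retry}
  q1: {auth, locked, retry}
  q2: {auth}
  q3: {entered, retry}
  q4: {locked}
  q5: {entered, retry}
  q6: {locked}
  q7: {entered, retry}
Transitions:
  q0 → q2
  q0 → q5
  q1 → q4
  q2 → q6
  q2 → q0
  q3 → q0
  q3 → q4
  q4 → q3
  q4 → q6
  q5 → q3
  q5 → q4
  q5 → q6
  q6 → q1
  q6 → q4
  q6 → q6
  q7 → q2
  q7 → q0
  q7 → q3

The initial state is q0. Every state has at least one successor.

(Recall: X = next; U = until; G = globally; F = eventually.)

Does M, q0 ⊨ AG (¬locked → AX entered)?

States satisfying ¬locked → AX entered: {q1, q4, q6}.
States satisfying AG (¬locked → AX entered): ∅.
q0 is reachable from q0 and violates ¬locked → AX entered, so AG fails at q0.
q0 ∉ Sat(AG (¬locked → AX entered)).

Violated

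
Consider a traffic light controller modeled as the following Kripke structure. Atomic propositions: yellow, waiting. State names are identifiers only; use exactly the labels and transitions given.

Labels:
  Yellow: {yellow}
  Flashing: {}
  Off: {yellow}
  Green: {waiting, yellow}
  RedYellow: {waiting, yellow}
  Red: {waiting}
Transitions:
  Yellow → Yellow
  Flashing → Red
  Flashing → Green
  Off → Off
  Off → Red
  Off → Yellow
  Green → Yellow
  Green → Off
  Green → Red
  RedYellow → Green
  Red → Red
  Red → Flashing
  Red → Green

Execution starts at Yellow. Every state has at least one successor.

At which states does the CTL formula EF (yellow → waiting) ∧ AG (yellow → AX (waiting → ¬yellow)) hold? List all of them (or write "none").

States satisfying yellow → waiting: {Flashing, Green, RedYellow, Red}.
States satisfying EF (yellow → waiting): {Flashing, Off, Green, RedYellow, Red}.
States satisfying yellow → AX (waiting → ¬yellow): {Yellow, Flashing, Off, Green, Red}.
States satisfying AG (yellow → AX (waiting → ¬yellow)): {Yellow, Flashing, Off, Green, Red}.
States satisfying EF (yellow → waiting) ∧ AG (yellow → AX (waiting → ¬yellow)): {Flashing, Off, Green, Red}.

{Flashing, Off, Green, Red}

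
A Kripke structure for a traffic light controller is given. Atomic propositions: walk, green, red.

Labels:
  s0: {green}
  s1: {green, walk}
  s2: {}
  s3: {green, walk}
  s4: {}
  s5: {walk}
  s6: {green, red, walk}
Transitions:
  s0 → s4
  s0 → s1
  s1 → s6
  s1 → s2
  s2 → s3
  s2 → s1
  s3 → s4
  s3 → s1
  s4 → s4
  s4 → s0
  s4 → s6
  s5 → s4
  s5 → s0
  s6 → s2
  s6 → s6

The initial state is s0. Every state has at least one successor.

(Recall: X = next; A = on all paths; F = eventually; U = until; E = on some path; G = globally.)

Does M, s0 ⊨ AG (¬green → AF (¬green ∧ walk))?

Violated

States satisfying ¬green → AF (¬green ∧ walk): {s0, s1, s3, s5, s6}.
States satisfying AG (¬green → AF (¬green ∧ walk)): ∅.
s2 is reachable from s0 and violates ¬green → AF (¬green ∧ walk), so AG fails at s0.
s0 ∉ Sat(AG (¬green → AF (¬green ∧ walk))).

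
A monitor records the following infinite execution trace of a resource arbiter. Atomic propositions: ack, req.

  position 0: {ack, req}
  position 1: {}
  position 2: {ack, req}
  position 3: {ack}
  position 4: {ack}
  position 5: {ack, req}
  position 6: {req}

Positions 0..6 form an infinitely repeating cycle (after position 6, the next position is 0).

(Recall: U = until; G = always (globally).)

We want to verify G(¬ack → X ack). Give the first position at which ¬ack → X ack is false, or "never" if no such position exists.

never

¬ack → X ack holds at every position 0..6, and those are all the positions the trace ever visits, so the invariant G(¬ack → X ack) is never violated.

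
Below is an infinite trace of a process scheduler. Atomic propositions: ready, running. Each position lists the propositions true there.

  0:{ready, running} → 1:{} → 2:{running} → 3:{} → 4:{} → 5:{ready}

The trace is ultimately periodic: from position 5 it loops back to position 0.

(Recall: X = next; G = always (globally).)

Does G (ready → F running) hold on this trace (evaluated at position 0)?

Holds

ready → F running holds at every position 0..5, and those are all positions ever visited, so G (ready → F running) holds.
Positions where ready holds: 0, 5.
Check F running at each: 0→ok, 5→ok.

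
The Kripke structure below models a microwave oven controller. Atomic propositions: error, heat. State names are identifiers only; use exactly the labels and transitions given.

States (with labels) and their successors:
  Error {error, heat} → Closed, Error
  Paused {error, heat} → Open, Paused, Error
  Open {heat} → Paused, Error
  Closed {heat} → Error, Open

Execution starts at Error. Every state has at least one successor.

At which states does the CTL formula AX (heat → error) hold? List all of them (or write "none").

States satisfying heat → error: {Error, Paused}.
States satisfying AX (heat → error): {Open}.

{Open}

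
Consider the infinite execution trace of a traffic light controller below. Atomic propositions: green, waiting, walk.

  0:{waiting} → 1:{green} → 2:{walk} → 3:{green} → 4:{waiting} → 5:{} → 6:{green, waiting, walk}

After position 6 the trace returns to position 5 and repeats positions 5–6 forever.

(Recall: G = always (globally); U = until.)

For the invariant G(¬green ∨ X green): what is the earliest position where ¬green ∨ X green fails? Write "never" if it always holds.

Check ¬green ∨ X green at each position in order: 0 ✓.
At position 1 the labels are {green} and the next position 2 has {walk}, so ¬green ∨ X green is false there. This is the first violation.

1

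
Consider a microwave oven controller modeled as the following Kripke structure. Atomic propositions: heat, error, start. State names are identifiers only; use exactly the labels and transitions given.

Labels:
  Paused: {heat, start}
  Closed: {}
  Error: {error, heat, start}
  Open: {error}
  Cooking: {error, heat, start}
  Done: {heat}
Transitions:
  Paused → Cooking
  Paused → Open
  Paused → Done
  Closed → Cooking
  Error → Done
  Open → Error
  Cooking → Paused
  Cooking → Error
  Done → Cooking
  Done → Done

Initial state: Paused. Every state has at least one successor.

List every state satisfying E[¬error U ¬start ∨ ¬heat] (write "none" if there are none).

States satisfying ¬error: {Paused, Closed, Done}.
States satisfying ¬start ∨ ¬heat: {Closed, Open, Done}.
States satisfying E[¬error U ¬start ∨ ¬heat]: {Paused, Closed, Open, Done}.

{Paused, Closed, Open, Done}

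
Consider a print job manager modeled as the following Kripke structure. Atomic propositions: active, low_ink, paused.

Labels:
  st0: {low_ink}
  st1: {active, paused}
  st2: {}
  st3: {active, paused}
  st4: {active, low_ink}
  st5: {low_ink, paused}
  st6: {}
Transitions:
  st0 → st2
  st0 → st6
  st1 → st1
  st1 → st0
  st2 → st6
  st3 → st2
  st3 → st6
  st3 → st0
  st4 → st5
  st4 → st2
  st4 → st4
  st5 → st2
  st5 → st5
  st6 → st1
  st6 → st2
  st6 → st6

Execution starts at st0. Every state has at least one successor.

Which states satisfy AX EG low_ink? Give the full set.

States satisfying EG low_ink: {st4, st5}.
States satisfying AX EG low_ink: ∅.

none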